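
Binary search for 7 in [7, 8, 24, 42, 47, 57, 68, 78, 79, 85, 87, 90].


Step 1: lo=0, hi=11, mid=5, val=57
Step 2: lo=0, hi=4, mid=2, val=24
Step 3: lo=0, hi=1, mid=0, val=7

Found at index 0


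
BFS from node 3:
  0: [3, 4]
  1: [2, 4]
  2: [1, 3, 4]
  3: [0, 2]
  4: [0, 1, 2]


Visit 3, enqueue [0, 2]
Visit 0, enqueue [4]
Visit 2, enqueue [1]
Visit 4, enqueue []
Visit 1, enqueue []

BFS order: [3, 0, 2, 4, 1]


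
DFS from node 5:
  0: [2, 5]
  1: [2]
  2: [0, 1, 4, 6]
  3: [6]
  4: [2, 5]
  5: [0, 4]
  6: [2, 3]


Visit 5, push [4, 0]
Visit 0, push [2]
Visit 2, push [6, 4, 1]
Visit 1, push []
Visit 4, push []
Visit 6, push [3]
Visit 3, push []

DFS order: [5, 0, 2, 1, 4, 6, 3]


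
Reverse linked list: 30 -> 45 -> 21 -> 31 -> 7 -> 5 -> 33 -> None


Step 1: curr=30, set curr.next=prev(None) | reversed so far: 30
Step 2: curr=45, set curr.next=prev(30) | reversed so far: 45 -> 30
Step 3: curr=21, set curr.next=prev(45) | reversed so far: 21 -> 45 -> 30
Step 4: curr=31, set curr.next=prev(21) | reversed so far: 31 -> 21 -> 45 -> 30
Step 5: curr=7, set curr.next=prev(31) | reversed so far: 7 -> 31 -> 21 -> 45 -> 30
Step 6: curr=5, set curr.next=prev(7) | reversed so far: 5 -> 7 -> 31 -> 21 -> 45 -> 30
Step 7: curr=33, set curr.next=prev(5) | reversed so far: 33 -> 5 -> 7 -> 31 -> 21 -> 45 -> 30

33 -> 5 -> 7 -> 31 -> 21 -> 45 -> 30 -> None


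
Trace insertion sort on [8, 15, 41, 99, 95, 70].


Initial: [8, 15, 41, 99, 95, 70]
Insert 15: [8, 15, 41, 99, 95, 70]
Insert 41: [8, 15, 41, 99, 95, 70]
Insert 99: [8, 15, 41, 99, 95, 70]
Insert 95: [8, 15, 41, 95, 99, 70]
Insert 70: [8, 15, 41, 70, 95, 99]

Sorted: [8, 15, 41, 70, 95, 99]


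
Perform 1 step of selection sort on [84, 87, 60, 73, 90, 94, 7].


Initial: [84, 87, 60, 73, 90, 94, 7]
Step 1: min=7 at 6
  Swap: [7, 87, 60, 73, 90, 94, 84]

After 1 step: [7, 87, 60, 73, 90, 94, 84]


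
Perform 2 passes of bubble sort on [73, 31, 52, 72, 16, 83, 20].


Initial: [73, 31, 52, 72, 16, 83, 20]
Pass 1: [31, 52, 72, 16, 73, 20, 83] (5 swaps)
Pass 2: [31, 52, 16, 72, 20, 73, 83] (2 swaps)

After 2 passes: [31, 52, 16, 72, 20, 73, 83]


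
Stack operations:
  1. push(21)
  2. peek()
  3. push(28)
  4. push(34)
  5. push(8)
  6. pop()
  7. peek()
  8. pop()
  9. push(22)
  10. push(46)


push(21) -> [21]
peek()->21
push(28) -> [21, 28]
push(34) -> [21, 28, 34]
push(8) -> [21, 28, 34, 8]
pop()->8, [21, 28, 34]
peek()->34
pop()->34, [21, 28]
push(22) -> [21, 28, 22]
push(46) -> [21, 28, 22, 46]

Final stack: [21, 28, 22, 46]


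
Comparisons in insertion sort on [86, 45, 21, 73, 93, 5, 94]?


Algorithm: insertion sort
Input: [86, 45, 21, 73, 93, 5, 94]
Sorted: [5, 21, 45, 73, 86, 93, 94]

12


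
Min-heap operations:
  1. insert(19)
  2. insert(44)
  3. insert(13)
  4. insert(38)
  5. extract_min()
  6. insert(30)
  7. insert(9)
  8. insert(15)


insert(19) -> [19]
insert(44) -> [19, 44]
insert(13) -> [13, 44, 19]
insert(38) -> [13, 38, 19, 44]
extract_min()->13, [19, 38, 44]
insert(30) -> [19, 30, 44, 38]
insert(9) -> [9, 19, 44, 38, 30]
insert(15) -> [9, 19, 15, 38, 30, 44]

Final heap: [9, 19, 15, 38, 30, 44]


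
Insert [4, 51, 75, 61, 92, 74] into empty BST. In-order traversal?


Insert 4: root
Insert 51: R from 4
Insert 75: R from 4 -> R from 51
Insert 61: R from 4 -> R from 51 -> L from 75
Insert 92: R from 4 -> R from 51 -> R from 75
Insert 74: R from 4 -> R from 51 -> L from 75 -> R from 61

In-order: [4, 51, 61, 74, 75, 92]


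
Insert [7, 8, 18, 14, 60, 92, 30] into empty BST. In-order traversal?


Insert 7: root
Insert 8: R from 7
Insert 18: R from 7 -> R from 8
Insert 14: R from 7 -> R from 8 -> L from 18
Insert 60: R from 7 -> R from 8 -> R from 18
Insert 92: R from 7 -> R from 8 -> R from 18 -> R from 60
Insert 30: R from 7 -> R from 8 -> R from 18 -> L from 60

In-order: [7, 8, 14, 18, 30, 60, 92]


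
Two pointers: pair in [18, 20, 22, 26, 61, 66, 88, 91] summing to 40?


lo=0(18)+hi=7(91)=109
lo=0(18)+hi=6(88)=106
lo=0(18)+hi=5(66)=84
lo=0(18)+hi=4(61)=79
lo=0(18)+hi=3(26)=44
lo=0(18)+hi=2(22)=40

Yes: 18+22=40


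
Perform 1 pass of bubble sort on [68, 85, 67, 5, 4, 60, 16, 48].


Initial: [68, 85, 67, 5, 4, 60, 16, 48]
Pass 1: [68, 67, 5, 4, 60, 16, 48, 85] (6 swaps)

After 1 pass: [68, 67, 5, 4, 60, 16, 48, 85]


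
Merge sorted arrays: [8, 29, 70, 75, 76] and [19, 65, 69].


Take 8 from A
Take 19 from B
Take 29 from A
Take 65 from B
Take 69 from B

Merged: [8, 19, 29, 65, 69, 70, 75, 76]


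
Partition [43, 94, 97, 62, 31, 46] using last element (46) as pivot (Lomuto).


Pivot: 46
  43 <= 46: advance i (no swap)
  31 <= 46: swap -> [43, 31, 97, 62, 94, 46]
Place pivot at 2: [43, 31, 46, 62, 94, 97]

Partitioned: [43, 31, 46, 62, 94, 97]


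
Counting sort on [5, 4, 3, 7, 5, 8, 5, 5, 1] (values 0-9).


Input: [5, 4, 3, 7, 5, 8, 5, 5, 1]
Counts: [0, 1, 0, 1, 1, 4, 0, 1, 1, 0]

Sorted: [1, 3, 4, 5, 5, 5, 5, 7, 8]


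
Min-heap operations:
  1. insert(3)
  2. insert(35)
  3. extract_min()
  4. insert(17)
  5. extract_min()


insert(3) -> [3]
insert(35) -> [3, 35]
extract_min()->3, [35]
insert(17) -> [17, 35]
extract_min()->17, [35]

Final heap: [35]


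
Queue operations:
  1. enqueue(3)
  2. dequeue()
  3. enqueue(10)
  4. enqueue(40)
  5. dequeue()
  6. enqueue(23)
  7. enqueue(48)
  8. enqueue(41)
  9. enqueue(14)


enqueue(3) -> [3]
dequeue()->3, []
enqueue(10) -> [10]
enqueue(40) -> [10, 40]
dequeue()->10, [40]
enqueue(23) -> [40, 23]
enqueue(48) -> [40, 23, 48]
enqueue(41) -> [40, 23, 48, 41]
enqueue(14) -> [40, 23, 48, 41, 14]

Final queue: [40, 23, 48, 41, 14]


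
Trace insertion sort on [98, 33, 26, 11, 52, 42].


Initial: [98, 33, 26, 11, 52, 42]
Insert 33: [33, 98, 26, 11, 52, 42]
Insert 26: [26, 33, 98, 11, 52, 42]
Insert 11: [11, 26, 33, 98, 52, 42]
Insert 52: [11, 26, 33, 52, 98, 42]
Insert 42: [11, 26, 33, 42, 52, 98]

Sorted: [11, 26, 33, 42, 52, 98]


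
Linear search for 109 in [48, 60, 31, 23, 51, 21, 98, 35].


i=0: 48!=109
i=1: 60!=109
i=2: 31!=109
i=3: 23!=109
i=4: 51!=109
i=5: 21!=109
i=6: 98!=109
i=7: 35!=109

Not found, 8 comps


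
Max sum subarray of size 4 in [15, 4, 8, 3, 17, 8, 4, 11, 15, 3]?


[0:4]: 30
[1:5]: 32
[2:6]: 36
[3:7]: 32
[4:8]: 40
[5:9]: 38
[6:10]: 33

Max: 40 at [4:8]


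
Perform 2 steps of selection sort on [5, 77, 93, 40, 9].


Initial: [5, 77, 93, 40, 9]
Step 1: min=5 at 0
  Swap: [5, 77, 93, 40, 9]
Step 2: min=9 at 4
  Swap: [5, 9, 93, 40, 77]

After 2 steps: [5, 9, 93, 40, 77]


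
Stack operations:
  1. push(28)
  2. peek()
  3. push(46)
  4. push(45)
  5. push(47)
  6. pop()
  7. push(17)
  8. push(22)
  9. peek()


push(28) -> [28]
peek()->28
push(46) -> [28, 46]
push(45) -> [28, 46, 45]
push(47) -> [28, 46, 45, 47]
pop()->47, [28, 46, 45]
push(17) -> [28, 46, 45, 17]
push(22) -> [28, 46, 45, 17, 22]
peek()->22

Final stack: [28, 46, 45, 17, 22]


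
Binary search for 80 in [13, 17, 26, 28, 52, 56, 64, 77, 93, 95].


Step 1: lo=0, hi=9, mid=4, val=52
Step 2: lo=5, hi=9, mid=7, val=77
Step 3: lo=8, hi=9, mid=8, val=93

Not found


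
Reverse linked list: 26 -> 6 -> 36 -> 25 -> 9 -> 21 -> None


Step 1: curr=26, set curr.next=prev(None) | reversed so far: 26
Step 2: curr=6, set curr.next=prev(26) | reversed so far: 6 -> 26
Step 3: curr=36, set curr.next=prev(6) | reversed so far: 36 -> 6 -> 26
Step 4: curr=25, set curr.next=prev(36) | reversed so far: 25 -> 36 -> 6 -> 26
Step 5: curr=9, set curr.next=prev(25) | reversed so far: 9 -> 25 -> 36 -> 6 -> 26
Step 6: curr=21, set curr.next=prev(9) | reversed so far: 21 -> 9 -> 25 -> 36 -> 6 -> 26

21 -> 9 -> 25 -> 36 -> 6 -> 26 -> None


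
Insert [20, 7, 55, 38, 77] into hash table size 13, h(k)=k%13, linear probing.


Insert 20: h=7 -> slot 7
Insert 7: h=7, 1 probes -> slot 8
Insert 55: h=3 -> slot 3
Insert 38: h=12 -> slot 12
Insert 77: h=12, 1 probes -> slot 0

Table: [77, None, None, 55, None, None, None, 20, 7, None, None, None, 38]


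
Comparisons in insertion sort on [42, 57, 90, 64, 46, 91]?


Algorithm: insertion sort
Input: [42, 57, 90, 64, 46, 91]
Sorted: [42, 46, 57, 64, 90, 91]

9


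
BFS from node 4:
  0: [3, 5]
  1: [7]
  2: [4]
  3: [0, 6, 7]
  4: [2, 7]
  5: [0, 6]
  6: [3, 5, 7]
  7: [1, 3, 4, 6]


Visit 4, enqueue [2, 7]
Visit 2, enqueue []
Visit 7, enqueue [1, 3, 6]
Visit 1, enqueue []
Visit 3, enqueue [0]
Visit 6, enqueue [5]
Visit 0, enqueue []
Visit 5, enqueue []

BFS order: [4, 2, 7, 1, 3, 6, 0, 5]


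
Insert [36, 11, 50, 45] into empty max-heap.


Insert 36: [36]
Insert 11: [36, 11]
Insert 50: [50, 11, 36]
Insert 45: [50, 45, 36, 11]

Final heap: [50, 45, 36, 11]


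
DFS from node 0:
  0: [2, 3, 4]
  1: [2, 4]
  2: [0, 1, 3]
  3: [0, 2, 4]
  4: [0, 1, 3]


Visit 0, push [4, 3, 2]
Visit 2, push [3, 1]
Visit 1, push [4]
Visit 4, push [3]
Visit 3, push []

DFS order: [0, 2, 1, 4, 3]


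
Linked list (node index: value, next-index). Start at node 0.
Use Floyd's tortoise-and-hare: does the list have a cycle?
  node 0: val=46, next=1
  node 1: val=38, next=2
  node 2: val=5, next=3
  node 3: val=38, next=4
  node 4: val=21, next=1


Floyd's tortoise (slow, +1) and hare (fast, +2):
  init: slow=0, fast=0
  step 1: slow=1, fast=2
  step 2: slow=2, fast=4
  step 3: slow=3, fast=2
  step 4: slow=4, fast=4
  slow == fast at node 4: cycle detected

Cycle: yes


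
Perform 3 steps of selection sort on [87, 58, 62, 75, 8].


Initial: [87, 58, 62, 75, 8]
Step 1: min=8 at 4
  Swap: [8, 58, 62, 75, 87]
Step 2: min=58 at 1
  Swap: [8, 58, 62, 75, 87]
Step 3: min=62 at 2
  Swap: [8, 58, 62, 75, 87]

After 3 steps: [8, 58, 62, 75, 87]


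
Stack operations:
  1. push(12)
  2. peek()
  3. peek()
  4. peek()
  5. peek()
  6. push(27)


push(12) -> [12]
peek()->12
peek()->12
peek()->12
peek()->12
push(27) -> [12, 27]

Final stack: [12, 27]


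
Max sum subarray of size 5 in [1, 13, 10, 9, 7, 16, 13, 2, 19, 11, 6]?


[0:5]: 40
[1:6]: 55
[2:7]: 55
[3:8]: 47
[4:9]: 57
[5:10]: 61
[6:11]: 51

Max: 61 at [5:10]


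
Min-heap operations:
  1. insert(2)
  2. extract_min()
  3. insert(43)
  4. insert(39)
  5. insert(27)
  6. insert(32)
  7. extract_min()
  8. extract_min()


insert(2) -> [2]
extract_min()->2, []
insert(43) -> [43]
insert(39) -> [39, 43]
insert(27) -> [27, 43, 39]
insert(32) -> [27, 32, 39, 43]
extract_min()->27, [32, 43, 39]
extract_min()->32, [39, 43]

Final heap: [39, 43]


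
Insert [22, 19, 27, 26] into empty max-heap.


Insert 22: [22]
Insert 19: [22, 19]
Insert 27: [27, 19, 22]
Insert 26: [27, 26, 22, 19]

Final heap: [27, 26, 22, 19]


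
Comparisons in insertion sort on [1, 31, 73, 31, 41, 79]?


Algorithm: insertion sort
Input: [1, 31, 73, 31, 41, 79]
Sorted: [1, 31, 31, 41, 73, 79]

7


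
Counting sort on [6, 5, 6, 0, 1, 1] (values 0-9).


Input: [6, 5, 6, 0, 1, 1]
Counts: [1, 2, 0, 0, 0, 1, 2, 0, 0, 0]

Sorted: [0, 1, 1, 5, 6, 6]


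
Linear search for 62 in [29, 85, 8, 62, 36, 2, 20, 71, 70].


i=0: 29!=62
i=1: 85!=62
i=2: 8!=62
i=3: 62==62 found!

Found at 3, 4 comps


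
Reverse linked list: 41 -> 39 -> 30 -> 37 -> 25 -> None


Step 1: curr=41, set curr.next=prev(None) | reversed so far: 41
Step 2: curr=39, set curr.next=prev(41) | reversed so far: 39 -> 41
Step 3: curr=30, set curr.next=prev(39) | reversed so far: 30 -> 39 -> 41
Step 4: curr=37, set curr.next=prev(30) | reversed so far: 37 -> 30 -> 39 -> 41
Step 5: curr=25, set curr.next=prev(37) | reversed so far: 25 -> 37 -> 30 -> 39 -> 41

25 -> 37 -> 30 -> 39 -> 41 -> None


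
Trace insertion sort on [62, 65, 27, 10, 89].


Initial: [62, 65, 27, 10, 89]
Insert 65: [62, 65, 27, 10, 89]
Insert 27: [27, 62, 65, 10, 89]
Insert 10: [10, 27, 62, 65, 89]
Insert 89: [10, 27, 62, 65, 89]

Sorted: [10, 27, 62, 65, 89]


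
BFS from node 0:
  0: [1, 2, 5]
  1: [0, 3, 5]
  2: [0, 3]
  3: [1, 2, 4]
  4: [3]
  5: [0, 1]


Visit 0, enqueue [1, 2, 5]
Visit 1, enqueue [3]
Visit 2, enqueue []
Visit 5, enqueue []
Visit 3, enqueue [4]
Visit 4, enqueue []

BFS order: [0, 1, 2, 5, 3, 4]


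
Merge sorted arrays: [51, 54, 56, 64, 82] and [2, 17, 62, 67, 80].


Take 2 from B
Take 17 from B
Take 51 from A
Take 54 from A
Take 56 from A
Take 62 from B
Take 64 from A
Take 67 from B
Take 80 from B

Merged: [2, 17, 51, 54, 56, 62, 64, 67, 80, 82]


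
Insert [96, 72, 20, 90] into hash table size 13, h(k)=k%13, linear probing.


Insert 96: h=5 -> slot 5
Insert 72: h=7 -> slot 7
Insert 20: h=7, 1 probes -> slot 8
Insert 90: h=12 -> slot 12

Table: [None, None, None, None, None, 96, None, 72, 20, None, None, None, 90]


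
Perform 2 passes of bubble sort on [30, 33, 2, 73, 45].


Initial: [30, 33, 2, 73, 45]
Pass 1: [30, 2, 33, 45, 73] (2 swaps)
Pass 2: [2, 30, 33, 45, 73] (1 swaps)

After 2 passes: [2, 30, 33, 45, 73]


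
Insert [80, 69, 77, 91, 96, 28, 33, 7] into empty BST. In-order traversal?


Insert 80: root
Insert 69: L from 80
Insert 77: L from 80 -> R from 69
Insert 91: R from 80
Insert 96: R from 80 -> R from 91
Insert 28: L from 80 -> L from 69
Insert 33: L from 80 -> L from 69 -> R from 28
Insert 7: L from 80 -> L from 69 -> L from 28

In-order: [7, 28, 33, 69, 77, 80, 91, 96]


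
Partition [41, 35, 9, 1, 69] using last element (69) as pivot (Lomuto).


Pivot: 69
  41 <= 69: advance i (no swap)
  35 <= 69: advance i (no swap)
  9 <= 69: advance i (no swap)
  1 <= 69: advance i (no swap)
Place pivot at 4: [41, 35, 9, 1, 69]

Partitioned: [41, 35, 9, 1, 69]


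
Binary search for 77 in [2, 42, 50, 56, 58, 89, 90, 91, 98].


Step 1: lo=0, hi=8, mid=4, val=58
Step 2: lo=5, hi=8, mid=6, val=90
Step 3: lo=5, hi=5, mid=5, val=89

Not found


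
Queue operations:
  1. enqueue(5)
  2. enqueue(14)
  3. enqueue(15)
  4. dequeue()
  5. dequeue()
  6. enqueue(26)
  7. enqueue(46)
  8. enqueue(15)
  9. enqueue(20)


enqueue(5) -> [5]
enqueue(14) -> [5, 14]
enqueue(15) -> [5, 14, 15]
dequeue()->5, [14, 15]
dequeue()->14, [15]
enqueue(26) -> [15, 26]
enqueue(46) -> [15, 26, 46]
enqueue(15) -> [15, 26, 46, 15]
enqueue(20) -> [15, 26, 46, 15, 20]

Final queue: [15, 26, 46, 15, 20]


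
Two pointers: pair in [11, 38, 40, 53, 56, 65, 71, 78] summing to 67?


lo=0(11)+hi=7(78)=89
lo=0(11)+hi=6(71)=82
lo=0(11)+hi=5(65)=76
lo=0(11)+hi=4(56)=67

Yes: 11+56=67


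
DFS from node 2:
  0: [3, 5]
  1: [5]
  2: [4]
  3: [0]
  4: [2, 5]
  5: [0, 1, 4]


Visit 2, push [4]
Visit 4, push [5]
Visit 5, push [1, 0]
Visit 0, push [3]
Visit 3, push []
Visit 1, push []

DFS order: [2, 4, 5, 0, 3, 1]


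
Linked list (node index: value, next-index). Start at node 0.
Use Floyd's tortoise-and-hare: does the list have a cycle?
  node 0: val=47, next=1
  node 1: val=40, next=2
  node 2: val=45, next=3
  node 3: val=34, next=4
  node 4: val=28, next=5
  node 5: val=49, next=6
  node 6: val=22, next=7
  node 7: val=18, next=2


Floyd's tortoise (slow, +1) and hare (fast, +2):
  init: slow=0, fast=0
  step 1: slow=1, fast=2
  step 2: slow=2, fast=4
  step 3: slow=3, fast=6
  step 4: slow=4, fast=2
  step 5: slow=5, fast=4
  step 6: slow=6, fast=6
  slow == fast at node 6: cycle detected

Cycle: yes


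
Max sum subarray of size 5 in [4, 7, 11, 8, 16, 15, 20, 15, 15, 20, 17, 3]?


[0:5]: 46
[1:6]: 57
[2:7]: 70
[3:8]: 74
[4:9]: 81
[5:10]: 85
[6:11]: 87
[7:12]: 70

Max: 87 at [6:11]


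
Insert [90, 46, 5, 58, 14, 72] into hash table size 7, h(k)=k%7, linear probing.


Insert 90: h=6 -> slot 6
Insert 46: h=4 -> slot 4
Insert 5: h=5 -> slot 5
Insert 58: h=2 -> slot 2
Insert 14: h=0 -> slot 0
Insert 72: h=2, 1 probes -> slot 3

Table: [14, None, 58, 72, 46, 5, 90]


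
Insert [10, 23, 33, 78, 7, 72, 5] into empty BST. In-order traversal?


Insert 10: root
Insert 23: R from 10
Insert 33: R from 10 -> R from 23
Insert 78: R from 10 -> R from 23 -> R from 33
Insert 7: L from 10
Insert 72: R from 10 -> R from 23 -> R from 33 -> L from 78
Insert 5: L from 10 -> L from 7

In-order: [5, 7, 10, 23, 33, 72, 78]


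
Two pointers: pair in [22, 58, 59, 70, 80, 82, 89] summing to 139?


lo=0(22)+hi=6(89)=111
lo=1(58)+hi=6(89)=147
lo=1(58)+hi=5(82)=140
lo=1(58)+hi=4(80)=138
lo=2(59)+hi=4(80)=139

Yes: 59+80=139


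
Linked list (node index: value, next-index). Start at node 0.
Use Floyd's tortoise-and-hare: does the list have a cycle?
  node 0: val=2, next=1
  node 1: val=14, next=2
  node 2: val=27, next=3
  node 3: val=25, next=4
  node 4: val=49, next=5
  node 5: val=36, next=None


Floyd's tortoise (slow, +1) and hare (fast, +2):
  init: slow=0, fast=0
  step 1: slow=1, fast=2
  step 2: slow=2, fast=4
  step 3: fast 4->5->None, no cycle

Cycle: no


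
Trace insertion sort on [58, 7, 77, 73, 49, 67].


Initial: [58, 7, 77, 73, 49, 67]
Insert 7: [7, 58, 77, 73, 49, 67]
Insert 77: [7, 58, 77, 73, 49, 67]
Insert 73: [7, 58, 73, 77, 49, 67]
Insert 49: [7, 49, 58, 73, 77, 67]
Insert 67: [7, 49, 58, 67, 73, 77]

Sorted: [7, 49, 58, 67, 73, 77]


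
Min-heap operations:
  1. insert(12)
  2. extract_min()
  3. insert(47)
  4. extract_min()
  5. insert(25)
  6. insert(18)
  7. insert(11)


insert(12) -> [12]
extract_min()->12, []
insert(47) -> [47]
extract_min()->47, []
insert(25) -> [25]
insert(18) -> [18, 25]
insert(11) -> [11, 25, 18]

Final heap: [11, 25, 18]


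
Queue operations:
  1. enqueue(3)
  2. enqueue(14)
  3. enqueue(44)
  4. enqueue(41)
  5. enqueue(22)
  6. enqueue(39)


enqueue(3) -> [3]
enqueue(14) -> [3, 14]
enqueue(44) -> [3, 14, 44]
enqueue(41) -> [3, 14, 44, 41]
enqueue(22) -> [3, 14, 44, 41, 22]
enqueue(39) -> [3, 14, 44, 41, 22, 39]

Final queue: [3, 14, 44, 41, 22, 39]


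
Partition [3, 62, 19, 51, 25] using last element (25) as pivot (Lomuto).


Pivot: 25
  3 <= 25: advance i (no swap)
  19 <= 25: swap -> [3, 19, 62, 51, 25]
Place pivot at 2: [3, 19, 25, 51, 62]

Partitioned: [3, 19, 25, 51, 62]


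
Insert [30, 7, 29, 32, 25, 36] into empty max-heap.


Insert 30: [30]
Insert 7: [30, 7]
Insert 29: [30, 7, 29]
Insert 32: [32, 30, 29, 7]
Insert 25: [32, 30, 29, 7, 25]
Insert 36: [36, 30, 32, 7, 25, 29]

Final heap: [36, 30, 32, 7, 25, 29]


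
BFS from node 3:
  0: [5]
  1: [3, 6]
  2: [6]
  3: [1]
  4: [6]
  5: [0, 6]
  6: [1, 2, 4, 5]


Visit 3, enqueue [1]
Visit 1, enqueue [6]
Visit 6, enqueue [2, 4, 5]
Visit 2, enqueue []
Visit 4, enqueue []
Visit 5, enqueue [0]
Visit 0, enqueue []

BFS order: [3, 1, 6, 2, 4, 5, 0]


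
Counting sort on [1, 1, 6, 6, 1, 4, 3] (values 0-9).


Input: [1, 1, 6, 6, 1, 4, 3]
Counts: [0, 3, 0, 1, 1, 0, 2, 0, 0, 0]

Sorted: [1, 1, 1, 3, 4, 6, 6]


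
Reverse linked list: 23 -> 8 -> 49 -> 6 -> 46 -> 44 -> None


Step 1: curr=23, set curr.next=prev(None) | reversed so far: 23
Step 2: curr=8, set curr.next=prev(23) | reversed so far: 8 -> 23
Step 3: curr=49, set curr.next=prev(8) | reversed so far: 49 -> 8 -> 23
Step 4: curr=6, set curr.next=prev(49) | reversed so far: 6 -> 49 -> 8 -> 23
Step 5: curr=46, set curr.next=prev(6) | reversed so far: 46 -> 6 -> 49 -> 8 -> 23
Step 6: curr=44, set curr.next=prev(46) | reversed so far: 44 -> 46 -> 6 -> 49 -> 8 -> 23

44 -> 46 -> 6 -> 49 -> 8 -> 23 -> None


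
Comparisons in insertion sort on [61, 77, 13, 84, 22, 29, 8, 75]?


Algorithm: insertion sort
Input: [61, 77, 13, 84, 22, 29, 8, 75]
Sorted: [8, 13, 22, 29, 61, 75, 77, 84]

21


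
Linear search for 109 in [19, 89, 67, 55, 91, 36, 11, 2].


i=0: 19!=109
i=1: 89!=109
i=2: 67!=109
i=3: 55!=109
i=4: 91!=109
i=5: 36!=109
i=6: 11!=109
i=7: 2!=109

Not found, 8 comps


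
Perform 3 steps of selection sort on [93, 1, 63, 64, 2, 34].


Initial: [93, 1, 63, 64, 2, 34]
Step 1: min=1 at 1
  Swap: [1, 93, 63, 64, 2, 34]
Step 2: min=2 at 4
  Swap: [1, 2, 63, 64, 93, 34]
Step 3: min=34 at 5
  Swap: [1, 2, 34, 64, 93, 63]

After 3 steps: [1, 2, 34, 64, 93, 63]


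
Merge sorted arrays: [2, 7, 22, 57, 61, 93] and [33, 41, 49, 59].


Take 2 from A
Take 7 from A
Take 22 from A
Take 33 from B
Take 41 from B
Take 49 from B
Take 57 from A
Take 59 from B

Merged: [2, 7, 22, 33, 41, 49, 57, 59, 61, 93]


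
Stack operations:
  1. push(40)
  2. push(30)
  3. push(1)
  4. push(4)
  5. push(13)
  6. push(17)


push(40) -> [40]
push(30) -> [40, 30]
push(1) -> [40, 30, 1]
push(4) -> [40, 30, 1, 4]
push(13) -> [40, 30, 1, 4, 13]
push(17) -> [40, 30, 1, 4, 13, 17]

Final stack: [40, 30, 1, 4, 13, 17]


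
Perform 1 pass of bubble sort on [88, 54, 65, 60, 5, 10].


Initial: [88, 54, 65, 60, 5, 10]
Pass 1: [54, 65, 60, 5, 10, 88] (5 swaps)

After 1 pass: [54, 65, 60, 5, 10, 88]


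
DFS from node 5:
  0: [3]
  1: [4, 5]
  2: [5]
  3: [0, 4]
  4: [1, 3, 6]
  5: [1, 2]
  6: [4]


Visit 5, push [2, 1]
Visit 1, push [4]
Visit 4, push [6, 3]
Visit 3, push [0]
Visit 0, push []
Visit 6, push []
Visit 2, push []

DFS order: [5, 1, 4, 3, 0, 6, 2]


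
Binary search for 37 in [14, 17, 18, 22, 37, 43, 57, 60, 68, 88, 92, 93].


Step 1: lo=0, hi=11, mid=5, val=43
Step 2: lo=0, hi=4, mid=2, val=18
Step 3: lo=3, hi=4, mid=3, val=22
Step 4: lo=4, hi=4, mid=4, val=37

Found at index 4


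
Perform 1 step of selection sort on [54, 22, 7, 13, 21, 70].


Initial: [54, 22, 7, 13, 21, 70]
Step 1: min=7 at 2
  Swap: [7, 22, 54, 13, 21, 70]

After 1 step: [7, 22, 54, 13, 21, 70]


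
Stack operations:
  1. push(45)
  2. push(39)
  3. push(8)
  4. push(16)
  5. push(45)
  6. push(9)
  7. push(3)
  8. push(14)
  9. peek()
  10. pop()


push(45) -> [45]
push(39) -> [45, 39]
push(8) -> [45, 39, 8]
push(16) -> [45, 39, 8, 16]
push(45) -> [45, 39, 8, 16, 45]
push(9) -> [45, 39, 8, 16, 45, 9]
push(3) -> [45, 39, 8, 16, 45, 9, 3]
push(14) -> [45, 39, 8, 16, 45, 9, 3, 14]
peek()->14
pop()->14, [45, 39, 8, 16, 45, 9, 3]

Final stack: [45, 39, 8, 16, 45, 9, 3]


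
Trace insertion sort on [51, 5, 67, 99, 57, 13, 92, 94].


Initial: [51, 5, 67, 99, 57, 13, 92, 94]
Insert 5: [5, 51, 67, 99, 57, 13, 92, 94]
Insert 67: [5, 51, 67, 99, 57, 13, 92, 94]
Insert 99: [5, 51, 67, 99, 57, 13, 92, 94]
Insert 57: [5, 51, 57, 67, 99, 13, 92, 94]
Insert 13: [5, 13, 51, 57, 67, 99, 92, 94]
Insert 92: [5, 13, 51, 57, 67, 92, 99, 94]
Insert 94: [5, 13, 51, 57, 67, 92, 94, 99]

Sorted: [5, 13, 51, 57, 67, 92, 94, 99]


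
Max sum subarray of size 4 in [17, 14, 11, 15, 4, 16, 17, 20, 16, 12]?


[0:4]: 57
[1:5]: 44
[2:6]: 46
[3:7]: 52
[4:8]: 57
[5:9]: 69
[6:10]: 65

Max: 69 at [5:9]


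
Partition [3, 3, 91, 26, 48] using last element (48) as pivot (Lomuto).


Pivot: 48
  3 <= 48: advance i (no swap)
  3 <= 48: advance i (no swap)
  26 <= 48: swap -> [3, 3, 26, 91, 48]
Place pivot at 3: [3, 3, 26, 48, 91]

Partitioned: [3, 3, 26, 48, 91]


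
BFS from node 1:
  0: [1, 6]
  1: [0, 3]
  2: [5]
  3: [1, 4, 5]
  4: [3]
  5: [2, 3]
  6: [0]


Visit 1, enqueue [0, 3]
Visit 0, enqueue [6]
Visit 3, enqueue [4, 5]
Visit 6, enqueue []
Visit 4, enqueue []
Visit 5, enqueue [2]
Visit 2, enqueue []

BFS order: [1, 0, 3, 6, 4, 5, 2]


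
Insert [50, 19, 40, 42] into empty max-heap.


Insert 50: [50]
Insert 19: [50, 19]
Insert 40: [50, 19, 40]
Insert 42: [50, 42, 40, 19]

Final heap: [50, 42, 40, 19]


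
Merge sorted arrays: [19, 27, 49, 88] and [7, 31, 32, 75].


Take 7 from B
Take 19 from A
Take 27 from A
Take 31 from B
Take 32 from B
Take 49 from A
Take 75 from B

Merged: [7, 19, 27, 31, 32, 49, 75, 88]


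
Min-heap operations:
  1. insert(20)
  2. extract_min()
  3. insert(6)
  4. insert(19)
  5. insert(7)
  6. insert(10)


insert(20) -> [20]
extract_min()->20, []
insert(6) -> [6]
insert(19) -> [6, 19]
insert(7) -> [6, 19, 7]
insert(10) -> [6, 10, 7, 19]

Final heap: [6, 10, 7, 19]


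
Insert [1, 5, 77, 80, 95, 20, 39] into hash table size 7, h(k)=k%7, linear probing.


Insert 1: h=1 -> slot 1
Insert 5: h=5 -> slot 5
Insert 77: h=0 -> slot 0
Insert 80: h=3 -> slot 3
Insert 95: h=4 -> slot 4
Insert 20: h=6 -> slot 6
Insert 39: h=4, 5 probes -> slot 2

Table: [77, 1, 39, 80, 95, 5, 20]


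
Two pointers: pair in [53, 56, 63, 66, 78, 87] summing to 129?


lo=0(53)+hi=5(87)=140
lo=0(53)+hi=4(78)=131
lo=0(53)+hi=3(66)=119
lo=1(56)+hi=3(66)=122
lo=2(63)+hi=3(66)=129

Yes: 63+66=129


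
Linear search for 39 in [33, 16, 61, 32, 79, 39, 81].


i=0: 33!=39
i=1: 16!=39
i=2: 61!=39
i=3: 32!=39
i=4: 79!=39
i=5: 39==39 found!

Found at 5, 6 comps


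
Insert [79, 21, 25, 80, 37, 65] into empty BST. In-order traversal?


Insert 79: root
Insert 21: L from 79
Insert 25: L from 79 -> R from 21
Insert 80: R from 79
Insert 37: L from 79 -> R from 21 -> R from 25
Insert 65: L from 79 -> R from 21 -> R from 25 -> R from 37

In-order: [21, 25, 37, 65, 79, 80]


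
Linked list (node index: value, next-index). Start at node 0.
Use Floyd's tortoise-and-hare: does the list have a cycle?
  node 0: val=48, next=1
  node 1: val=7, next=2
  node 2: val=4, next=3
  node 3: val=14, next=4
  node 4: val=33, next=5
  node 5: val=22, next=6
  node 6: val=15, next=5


Floyd's tortoise (slow, +1) and hare (fast, +2):
  init: slow=0, fast=0
  step 1: slow=1, fast=2
  step 2: slow=2, fast=4
  step 3: slow=3, fast=6
  step 4: slow=4, fast=6
  step 5: slow=5, fast=6
  step 6: slow=6, fast=6
  slow == fast at node 6: cycle detected

Cycle: yes


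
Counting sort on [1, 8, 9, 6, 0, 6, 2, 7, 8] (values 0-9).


Input: [1, 8, 9, 6, 0, 6, 2, 7, 8]
Counts: [1, 1, 1, 0, 0, 0, 2, 1, 2, 1]

Sorted: [0, 1, 2, 6, 6, 7, 8, 8, 9]


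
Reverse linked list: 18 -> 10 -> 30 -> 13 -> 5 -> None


Step 1: curr=18, set curr.next=prev(None) | reversed so far: 18
Step 2: curr=10, set curr.next=prev(18) | reversed so far: 10 -> 18
Step 3: curr=30, set curr.next=prev(10) | reversed so far: 30 -> 10 -> 18
Step 4: curr=13, set curr.next=prev(30) | reversed so far: 13 -> 30 -> 10 -> 18
Step 5: curr=5, set curr.next=prev(13) | reversed so far: 5 -> 13 -> 30 -> 10 -> 18

5 -> 13 -> 30 -> 10 -> 18 -> None


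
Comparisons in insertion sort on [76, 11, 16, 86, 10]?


Algorithm: insertion sort
Input: [76, 11, 16, 86, 10]
Sorted: [10, 11, 16, 76, 86]

8


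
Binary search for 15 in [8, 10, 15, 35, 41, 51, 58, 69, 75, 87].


Step 1: lo=0, hi=9, mid=4, val=41
Step 2: lo=0, hi=3, mid=1, val=10
Step 3: lo=2, hi=3, mid=2, val=15

Found at index 2


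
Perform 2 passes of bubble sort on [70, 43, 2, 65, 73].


Initial: [70, 43, 2, 65, 73]
Pass 1: [43, 2, 65, 70, 73] (3 swaps)
Pass 2: [2, 43, 65, 70, 73] (1 swaps)

After 2 passes: [2, 43, 65, 70, 73]


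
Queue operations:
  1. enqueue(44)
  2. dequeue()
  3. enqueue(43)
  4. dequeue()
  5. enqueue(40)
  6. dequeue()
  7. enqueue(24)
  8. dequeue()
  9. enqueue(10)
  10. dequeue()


enqueue(44) -> [44]
dequeue()->44, []
enqueue(43) -> [43]
dequeue()->43, []
enqueue(40) -> [40]
dequeue()->40, []
enqueue(24) -> [24]
dequeue()->24, []
enqueue(10) -> [10]
dequeue()->10, []

Final queue: []


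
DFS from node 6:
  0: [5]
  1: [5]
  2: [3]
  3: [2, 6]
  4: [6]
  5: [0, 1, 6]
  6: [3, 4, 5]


Visit 6, push [5, 4, 3]
Visit 3, push [2]
Visit 2, push []
Visit 4, push []
Visit 5, push [1, 0]
Visit 0, push []
Visit 1, push []

DFS order: [6, 3, 2, 4, 5, 0, 1]


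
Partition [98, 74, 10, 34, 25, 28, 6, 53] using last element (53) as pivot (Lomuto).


Pivot: 53
  10 <= 53: swap -> [10, 74, 98, 34, 25, 28, 6, 53]
  34 <= 53: swap -> [10, 34, 98, 74, 25, 28, 6, 53]
  25 <= 53: swap -> [10, 34, 25, 74, 98, 28, 6, 53]
  28 <= 53: swap -> [10, 34, 25, 28, 98, 74, 6, 53]
  6 <= 53: swap -> [10, 34, 25, 28, 6, 74, 98, 53]
Place pivot at 5: [10, 34, 25, 28, 6, 53, 98, 74]

Partitioned: [10, 34, 25, 28, 6, 53, 98, 74]


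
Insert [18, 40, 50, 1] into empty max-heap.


Insert 18: [18]
Insert 40: [40, 18]
Insert 50: [50, 18, 40]
Insert 1: [50, 18, 40, 1]

Final heap: [50, 18, 40, 1]


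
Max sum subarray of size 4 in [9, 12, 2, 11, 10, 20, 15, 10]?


[0:4]: 34
[1:5]: 35
[2:6]: 43
[3:7]: 56
[4:8]: 55

Max: 56 at [3:7]


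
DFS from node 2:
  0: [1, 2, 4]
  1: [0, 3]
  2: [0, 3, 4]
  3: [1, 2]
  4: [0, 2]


Visit 2, push [4, 3, 0]
Visit 0, push [4, 1]
Visit 1, push [3]
Visit 3, push []
Visit 4, push []

DFS order: [2, 0, 1, 3, 4]


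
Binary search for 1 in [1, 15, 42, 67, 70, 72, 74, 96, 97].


Step 1: lo=0, hi=8, mid=4, val=70
Step 2: lo=0, hi=3, mid=1, val=15
Step 3: lo=0, hi=0, mid=0, val=1

Found at index 0


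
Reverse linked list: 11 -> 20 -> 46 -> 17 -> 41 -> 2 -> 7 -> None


Step 1: curr=11, set curr.next=prev(None) | reversed so far: 11
Step 2: curr=20, set curr.next=prev(11) | reversed so far: 20 -> 11
Step 3: curr=46, set curr.next=prev(20) | reversed so far: 46 -> 20 -> 11
Step 4: curr=17, set curr.next=prev(46) | reversed so far: 17 -> 46 -> 20 -> 11
Step 5: curr=41, set curr.next=prev(17) | reversed so far: 41 -> 17 -> 46 -> 20 -> 11
Step 6: curr=2, set curr.next=prev(41) | reversed so far: 2 -> 41 -> 17 -> 46 -> 20 -> 11
Step 7: curr=7, set curr.next=prev(2) | reversed so far: 7 -> 2 -> 41 -> 17 -> 46 -> 20 -> 11

7 -> 2 -> 41 -> 17 -> 46 -> 20 -> 11 -> None


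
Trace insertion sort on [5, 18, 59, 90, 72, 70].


Initial: [5, 18, 59, 90, 72, 70]
Insert 18: [5, 18, 59, 90, 72, 70]
Insert 59: [5, 18, 59, 90, 72, 70]
Insert 90: [5, 18, 59, 90, 72, 70]
Insert 72: [5, 18, 59, 72, 90, 70]
Insert 70: [5, 18, 59, 70, 72, 90]

Sorted: [5, 18, 59, 70, 72, 90]


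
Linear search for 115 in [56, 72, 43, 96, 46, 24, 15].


i=0: 56!=115
i=1: 72!=115
i=2: 43!=115
i=3: 96!=115
i=4: 46!=115
i=5: 24!=115
i=6: 15!=115

Not found, 7 comps


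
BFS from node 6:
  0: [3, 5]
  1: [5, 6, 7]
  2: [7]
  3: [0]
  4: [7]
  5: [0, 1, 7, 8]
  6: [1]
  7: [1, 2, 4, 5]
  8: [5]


Visit 6, enqueue [1]
Visit 1, enqueue [5, 7]
Visit 5, enqueue [0, 8]
Visit 7, enqueue [2, 4]
Visit 0, enqueue [3]
Visit 8, enqueue []
Visit 2, enqueue []
Visit 4, enqueue []
Visit 3, enqueue []

BFS order: [6, 1, 5, 7, 0, 8, 2, 4, 3]


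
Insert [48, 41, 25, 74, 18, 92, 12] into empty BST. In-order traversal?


Insert 48: root
Insert 41: L from 48
Insert 25: L from 48 -> L from 41
Insert 74: R from 48
Insert 18: L from 48 -> L from 41 -> L from 25
Insert 92: R from 48 -> R from 74
Insert 12: L from 48 -> L from 41 -> L from 25 -> L from 18

In-order: [12, 18, 25, 41, 48, 74, 92]


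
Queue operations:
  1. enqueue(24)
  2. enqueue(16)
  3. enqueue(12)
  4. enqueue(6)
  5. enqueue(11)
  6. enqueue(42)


enqueue(24) -> [24]
enqueue(16) -> [24, 16]
enqueue(12) -> [24, 16, 12]
enqueue(6) -> [24, 16, 12, 6]
enqueue(11) -> [24, 16, 12, 6, 11]
enqueue(42) -> [24, 16, 12, 6, 11, 42]

Final queue: [24, 16, 12, 6, 11, 42]


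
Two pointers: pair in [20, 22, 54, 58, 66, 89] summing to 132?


lo=0(20)+hi=5(89)=109
lo=1(22)+hi=5(89)=111
lo=2(54)+hi=5(89)=143
lo=2(54)+hi=4(66)=120
lo=3(58)+hi=4(66)=124

No pair found


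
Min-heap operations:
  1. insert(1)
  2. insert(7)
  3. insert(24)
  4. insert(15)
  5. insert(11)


insert(1) -> [1]
insert(7) -> [1, 7]
insert(24) -> [1, 7, 24]
insert(15) -> [1, 7, 24, 15]
insert(11) -> [1, 7, 24, 15, 11]

Final heap: [1, 7, 24, 15, 11]


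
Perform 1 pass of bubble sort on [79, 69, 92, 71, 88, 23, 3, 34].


Initial: [79, 69, 92, 71, 88, 23, 3, 34]
Pass 1: [69, 79, 71, 88, 23, 3, 34, 92] (6 swaps)

After 1 pass: [69, 79, 71, 88, 23, 3, 34, 92]


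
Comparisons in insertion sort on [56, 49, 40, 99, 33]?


Algorithm: insertion sort
Input: [56, 49, 40, 99, 33]
Sorted: [33, 40, 49, 56, 99]

8


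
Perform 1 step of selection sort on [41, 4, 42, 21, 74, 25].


Initial: [41, 4, 42, 21, 74, 25]
Step 1: min=4 at 1
  Swap: [4, 41, 42, 21, 74, 25]

After 1 step: [4, 41, 42, 21, 74, 25]


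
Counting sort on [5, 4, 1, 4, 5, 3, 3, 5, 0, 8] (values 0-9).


Input: [5, 4, 1, 4, 5, 3, 3, 5, 0, 8]
Counts: [1, 1, 0, 2, 2, 3, 0, 0, 1, 0]

Sorted: [0, 1, 3, 3, 4, 4, 5, 5, 5, 8]


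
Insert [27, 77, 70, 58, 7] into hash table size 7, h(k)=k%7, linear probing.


Insert 27: h=6 -> slot 6
Insert 77: h=0 -> slot 0
Insert 70: h=0, 1 probes -> slot 1
Insert 58: h=2 -> slot 2
Insert 7: h=0, 3 probes -> slot 3

Table: [77, 70, 58, 7, None, None, 27]


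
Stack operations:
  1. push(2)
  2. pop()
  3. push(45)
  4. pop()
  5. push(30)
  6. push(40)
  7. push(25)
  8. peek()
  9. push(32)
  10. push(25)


push(2) -> [2]
pop()->2, []
push(45) -> [45]
pop()->45, []
push(30) -> [30]
push(40) -> [30, 40]
push(25) -> [30, 40, 25]
peek()->25
push(32) -> [30, 40, 25, 32]
push(25) -> [30, 40, 25, 32, 25]

Final stack: [30, 40, 25, 32, 25]


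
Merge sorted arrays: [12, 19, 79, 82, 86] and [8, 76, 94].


Take 8 from B
Take 12 from A
Take 19 from A
Take 76 from B
Take 79 from A
Take 82 from A
Take 86 from A

Merged: [8, 12, 19, 76, 79, 82, 86, 94]


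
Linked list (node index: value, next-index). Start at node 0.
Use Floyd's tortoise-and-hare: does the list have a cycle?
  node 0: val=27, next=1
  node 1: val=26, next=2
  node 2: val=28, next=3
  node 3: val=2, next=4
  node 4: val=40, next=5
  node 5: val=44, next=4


Floyd's tortoise (slow, +1) and hare (fast, +2):
  init: slow=0, fast=0
  step 1: slow=1, fast=2
  step 2: slow=2, fast=4
  step 3: slow=3, fast=4
  step 4: slow=4, fast=4
  slow == fast at node 4: cycle detected

Cycle: yes


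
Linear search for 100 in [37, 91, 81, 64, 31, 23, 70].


i=0: 37!=100
i=1: 91!=100
i=2: 81!=100
i=3: 64!=100
i=4: 31!=100
i=5: 23!=100
i=6: 70!=100

Not found, 7 comps


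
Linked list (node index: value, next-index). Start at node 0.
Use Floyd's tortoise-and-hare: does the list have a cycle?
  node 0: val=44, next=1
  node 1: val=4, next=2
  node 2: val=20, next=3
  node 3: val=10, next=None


Floyd's tortoise (slow, +1) and hare (fast, +2):
  init: slow=0, fast=0
  step 1: slow=1, fast=2
  step 2: fast 2->3->None, no cycle

Cycle: no


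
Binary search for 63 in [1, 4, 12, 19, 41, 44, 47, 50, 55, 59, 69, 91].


Step 1: lo=0, hi=11, mid=5, val=44
Step 2: lo=6, hi=11, mid=8, val=55
Step 3: lo=9, hi=11, mid=10, val=69
Step 4: lo=9, hi=9, mid=9, val=59

Not found


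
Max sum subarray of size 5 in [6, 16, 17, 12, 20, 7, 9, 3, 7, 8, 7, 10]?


[0:5]: 71
[1:6]: 72
[2:7]: 65
[3:8]: 51
[4:9]: 46
[5:10]: 34
[6:11]: 34
[7:12]: 35

Max: 72 at [1:6]


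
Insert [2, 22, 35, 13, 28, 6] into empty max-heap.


Insert 2: [2]
Insert 22: [22, 2]
Insert 35: [35, 2, 22]
Insert 13: [35, 13, 22, 2]
Insert 28: [35, 28, 22, 2, 13]
Insert 6: [35, 28, 22, 2, 13, 6]

Final heap: [35, 28, 22, 2, 13, 6]


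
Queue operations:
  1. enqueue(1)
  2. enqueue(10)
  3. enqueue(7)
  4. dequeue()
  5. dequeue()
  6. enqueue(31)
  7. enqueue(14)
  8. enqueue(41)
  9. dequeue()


enqueue(1) -> [1]
enqueue(10) -> [1, 10]
enqueue(7) -> [1, 10, 7]
dequeue()->1, [10, 7]
dequeue()->10, [7]
enqueue(31) -> [7, 31]
enqueue(14) -> [7, 31, 14]
enqueue(41) -> [7, 31, 14, 41]
dequeue()->7, [31, 14, 41]

Final queue: [31, 14, 41]


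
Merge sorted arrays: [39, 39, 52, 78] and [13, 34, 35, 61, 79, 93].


Take 13 from B
Take 34 from B
Take 35 from B
Take 39 from A
Take 39 from A
Take 52 from A
Take 61 from B
Take 78 from A

Merged: [13, 34, 35, 39, 39, 52, 61, 78, 79, 93]


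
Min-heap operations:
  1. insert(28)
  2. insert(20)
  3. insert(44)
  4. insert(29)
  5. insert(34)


insert(28) -> [28]
insert(20) -> [20, 28]
insert(44) -> [20, 28, 44]
insert(29) -> [20, 28, 44, 29]
insert(34) -> [20, 28, 44, 29, 34]

Final heap: [20, 28, 44, 29, 34]


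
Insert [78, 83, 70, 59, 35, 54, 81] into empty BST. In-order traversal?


Insert 78: root
Insert 83: R from 78
Insert 70: L from 78
Insert 59: L from 78 -> L from 70
Insert 35: L from 78 -> L from 70 -> L from 59
Insert 54: L from 78 -> L from 70 -> L from 59 -> R from 35
Insert 81: R from 78 -> L from 83

In-order: [35, 54, 59, 70, 78, 81, 83]


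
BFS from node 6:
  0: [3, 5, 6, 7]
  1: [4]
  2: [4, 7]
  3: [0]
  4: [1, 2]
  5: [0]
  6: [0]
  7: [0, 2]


Visit 6, enqueue [0]
Visit 0, enqueue [3, 5, 7]
Visit 3, enqueue []
Visit 5, enqueue []
Visit 7, enqueue [2]
Visit 2, enqueue [4]
Visit 4, enqueue [1]
Visit 1, enqueue []

BFS order: [6, 0, 3, 5, 7, 2, 4, 1]


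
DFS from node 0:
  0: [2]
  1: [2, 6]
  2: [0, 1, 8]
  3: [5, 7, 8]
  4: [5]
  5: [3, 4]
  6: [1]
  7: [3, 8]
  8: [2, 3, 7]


Visit 0, push [2]
Visit 2, push [8, 1]
Visit 1, push [6]
Visit 6, push []
Visit 8, push [7, 3]
Visit 3, push [7, 5]
Visit 5, push [4]
Visit 4, push []
Visit 7, push []

DFS order: [0, 2, 1, 6, 8, 3, 5, 4, 7]


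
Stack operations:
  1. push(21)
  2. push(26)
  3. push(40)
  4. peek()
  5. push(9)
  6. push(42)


push(21) -> [21]
push(26) -> [21, 26]
push(40) -> [21, 26, 40]
peek()->40
push(9) -> [21, 26, 40, 9]
push(42) -> [21, 26, 40, 9, 42]

Final stack: [21, 26, 40, 9, 42]


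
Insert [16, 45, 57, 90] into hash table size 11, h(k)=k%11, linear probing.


Insert 16: h=5 -> slot 5
Insert 45: h=1 -> slot 1
Insert 57: h=2 -> slot 2
Insert 90: h=2, 1 probes -> slot 3

Table: [None, 45, 57, 90, None, 16, None, None, None, None, None]


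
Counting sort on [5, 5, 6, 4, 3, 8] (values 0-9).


Input: [5, 5, 6, 4, 3, 8]
Counts: [0, 0, 0, 1, 1, 2, 1, 0, 1, 0]

Sorted: [3, 4, 5, 5, 6, 8]


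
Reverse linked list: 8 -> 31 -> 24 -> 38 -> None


Step 1: curr=8, set curr.next=prev(None) | reversed so far: 8
Step 2: curr=31, set curr.next=prev(8) | reversed so far: 31 -> 8
Step 3: curr=24, set curr.next=prev(31) | reversed so far: 24 -> 31 -> 8
Step 4: curr=38, set curr.next=prev(24) | reversed so far: 38 -> 24 -> 31 -> 8

38 -> 24 -> 31 -> 8 -> None


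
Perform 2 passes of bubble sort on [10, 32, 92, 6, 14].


Initial: [10, 32, 92, 6, 14]
Pass 1: [10, 32, 6, 14, 92] (2 swaps)
Pass 2: [10, 6, 14, 32, 92] (2 swaps)

After 2 passes: [10, 6, 14, 32, 92]


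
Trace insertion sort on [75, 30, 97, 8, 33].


Initial: [75, 30, 97, 8, 33]
Insert 30: [30, 75, 97, 8, 33]
Insert 97: [30, 75, 97, 8, 33]
Insert 8: [8, 30, 75, 97, 33]
Insert 33: [8, 30, 33, 75, 97]

Sorted: [8, 30, 33, 75, 97]


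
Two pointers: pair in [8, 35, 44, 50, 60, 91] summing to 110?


lo=0(8)+hi=5(91)=99
lo=1(35)+hi=5(91)=126
lo=1(35)+hi=4(60)=95
lo=2(44)+hi=4(60)=104
lo=3(50)+hi=4(60)=110

Yes: 50+60=110


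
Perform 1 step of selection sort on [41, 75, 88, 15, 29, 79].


Initial: [41, 75, 88, 15, 29, 79]
Step 1: min=15 at 3
  Swap: [15, 75, 88, 41, 29, 79]

After 1 step: [15, 75, 88, 41, 29, 79]


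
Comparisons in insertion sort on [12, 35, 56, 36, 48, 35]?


Algorithm: insertion sort
Input: [12, 35, 56, 36, 48, 35]
Sorted: [12, 35, 35, 36, 48, 56]

10


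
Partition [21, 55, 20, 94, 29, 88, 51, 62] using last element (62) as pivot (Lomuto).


Pivot: 62
  21 <= 62: advance i (no swap)
  55 <= 62: advance i (no swap)
  20 <= 62: advance i (no swap)
  29 <= 62: swap -> [21, 55, 20, 29, 94, 88, 51, 62]
  51 <= 62: swap -> [21, 55, 20, 29, 51, 88, 94, 62]
Place pivot at 5: [21, 55, 20, 29, 51, 62, 94, 88]

Partitioned: [21, 55, 20, 29, 51, 62, 94, 88]


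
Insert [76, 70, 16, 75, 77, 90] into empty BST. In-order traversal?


Insert 76: root
Insert 70: L from 76
Insert 16: L from 76 -> L from 70
Insert 75: L from 76 -> R from 70
Insert 77: R from 76
Insert 90: R from 76 -> R from 77

In-order: [16, 70, 75, 76, 77, 90]


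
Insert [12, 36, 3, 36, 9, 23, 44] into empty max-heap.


Insert 12: [12]
Insert 36: [36, 12]
Insert 3: [36, 12, 3]
Insert 36: [36, 36, 3, 12]
Insert 9: [36, 36, 3, 12, 9]
Insert 23: [36, 36, 23, 12, 9, 3]
Insert 44: [44, 36, 36, 12, 9, 3, 23]

Final heap: [44, 36, 36, 12, 9, 3, 23]


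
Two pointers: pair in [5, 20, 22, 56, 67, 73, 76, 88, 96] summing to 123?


lo=0(5)+hi=8(96)=101
lo=1(20)+hi=8(96)=116
lo=2(22)+hi=8(96)=118
lo=3(56)+hi=8(96)=152
lo=3(56)+hi=7(88)=144
lo=3(56)+hi=6(76)=132
lo=3(56)+hi=5(73)=129
lo=3(56)+hi=4(67)=123

Yes: 56+67=123


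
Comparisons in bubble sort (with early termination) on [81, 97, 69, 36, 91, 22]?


Algorithm: bubble sort (with early termination)
Input: [81, 97, 69, 36, 91, 22]
Sorted: [22, 36, 69, 81, 91, 97]

15


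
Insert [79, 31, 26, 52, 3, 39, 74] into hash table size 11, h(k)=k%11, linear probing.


Insert 79: h=2 -> slot 2
Insert 31: h=9 -> slot 9
Insert 26: h=4 -> slot 4
Insert 52: h=8 -> slot 8
Insert 3: h=3 -> slot 3
Insert 39: h=6 -> slot 6
Insert 74: h=8, 2 probes -> slot 10

Table: [None, None, 79, 3, 26, None, 39, None, 52, 31, 74]
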